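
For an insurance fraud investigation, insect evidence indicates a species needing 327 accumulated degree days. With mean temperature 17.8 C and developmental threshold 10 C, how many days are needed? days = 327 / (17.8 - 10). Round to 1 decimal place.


Insect development time:
Effective temperature = avg_temp - T_base = 17.8 - 10 = 7.8 C
Days = ADD / effective_temp = 327 / 7.8 = 41.9 days

41.9


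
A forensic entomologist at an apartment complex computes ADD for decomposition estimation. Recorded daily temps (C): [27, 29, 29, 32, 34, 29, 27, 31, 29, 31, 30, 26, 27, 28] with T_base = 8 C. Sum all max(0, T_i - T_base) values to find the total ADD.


Computing ADD day by day:
Day 1: max(0, 27 - 8) = 19
Day 2: max(0, 29 - 8) = 21
Day 3: max(0, 29 - 8) = 21
Day 4: max(0, 32 - 8) = 24
Day 5: max(0, 34 - 8) = 26
Day 6: max(0, 29 - 8) = 21
Day 7: max(0, 27 - 8) = 19
Day 8: max(0, 31 - 8) = 23
Day 9: max(0, 29 - 8) = 21
Day 10: max(0, 31 - 8) = 23
Day 11: max(0, 30 - 8) = 22
Day 12: max(0, 26 - 8) = 18
Day 13: max(0, 27 - 8) = 19
Day 14: max(0, 28 - 8) = 20
Total ADD = 297

297


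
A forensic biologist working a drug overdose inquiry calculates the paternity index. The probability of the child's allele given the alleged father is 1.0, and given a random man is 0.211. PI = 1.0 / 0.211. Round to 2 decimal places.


Paternity Index calculation:
PI = P(allele|father) / P(allele|random)
PI = 1.0 / 0.211
PI = 4.74

4.74


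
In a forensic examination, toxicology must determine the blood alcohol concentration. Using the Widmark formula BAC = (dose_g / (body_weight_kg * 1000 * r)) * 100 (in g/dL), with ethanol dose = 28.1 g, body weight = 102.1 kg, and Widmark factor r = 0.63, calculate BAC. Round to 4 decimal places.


Applying the Widmark formula:
BAC = (dose_g / (body_wt * 1000 * r)) * 100
Denominator = 102.1 * 1000 * 0.63 = 64323
BAC = (28.1 / 64323) * 100
BAC = 0.0437 g/dL

0.0437


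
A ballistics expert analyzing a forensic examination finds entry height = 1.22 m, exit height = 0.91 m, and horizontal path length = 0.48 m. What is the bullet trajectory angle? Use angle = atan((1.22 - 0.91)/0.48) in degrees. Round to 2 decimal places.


Bullet trajectory angle:
Height difference = 1.22 - 0.91 = 0.31 m
angle = atan(0.31 / 0.48)
angle = atan(0.645833)
angle = 32.86 degrees

32.86


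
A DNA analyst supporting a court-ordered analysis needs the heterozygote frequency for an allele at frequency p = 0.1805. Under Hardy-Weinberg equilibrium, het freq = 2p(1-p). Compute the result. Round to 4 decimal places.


Hardy-Weinberg heterozygote frequency:
q = 1 - p = 1 - 0.1805 = 0.8195
2pq = 2 * 0.1805 * 0.8195 = 0.2958

0.2958


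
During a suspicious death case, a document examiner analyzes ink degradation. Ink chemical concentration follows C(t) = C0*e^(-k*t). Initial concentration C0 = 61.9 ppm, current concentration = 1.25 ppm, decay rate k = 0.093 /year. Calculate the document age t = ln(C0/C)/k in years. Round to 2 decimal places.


Document age estimation:
C0/C = 61.9 / 1.25 = 49.52
ln(C0/C) = 3.902377
t = 3.902377 / 0.093 = 41.96 years

41.96


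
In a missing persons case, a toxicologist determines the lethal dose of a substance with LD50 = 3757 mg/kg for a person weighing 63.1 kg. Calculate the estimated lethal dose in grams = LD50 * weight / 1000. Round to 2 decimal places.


Lethal dose calculation:
Lethal dose = LD50 * body_weight / 1000
= 3757 * 63.1 / 1000
= 237066.7 / 1000
= 237.07 g

237.07


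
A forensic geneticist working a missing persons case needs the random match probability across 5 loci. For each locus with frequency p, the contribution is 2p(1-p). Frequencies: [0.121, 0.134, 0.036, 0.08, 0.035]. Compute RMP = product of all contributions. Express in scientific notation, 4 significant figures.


Computing RMP for 5 loci:
Locus 1: 2 * 0.121 * 0.879 = 0.212718
Locus 2: 2 * 0.134 * 0.866 = 0.232088
Locus 3: 2 * 0.036 * 0.964 = 0.069408
Locus 4: 2 * 0.08 * 0.92 = 0.1472
Locus 5: 2 * 0.035 * 0.965 = 0.06755
RMP = 3.407e-05

3.407e-05


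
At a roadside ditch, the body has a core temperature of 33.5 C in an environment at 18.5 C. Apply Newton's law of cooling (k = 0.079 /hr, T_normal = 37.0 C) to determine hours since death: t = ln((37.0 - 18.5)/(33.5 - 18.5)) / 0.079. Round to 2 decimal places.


Using Newton's law of cooling:
t = ln((T_normal - T_ambient) / (T_body - T_ambient)) / k
T_normal - T_ambient = 18.5
T_body - T_ambient = 15.0
Ratio = 1.233333
ln(ratio) = 0.20972
t = 0.20972 / 0.079 = 2.65 hours

2.65


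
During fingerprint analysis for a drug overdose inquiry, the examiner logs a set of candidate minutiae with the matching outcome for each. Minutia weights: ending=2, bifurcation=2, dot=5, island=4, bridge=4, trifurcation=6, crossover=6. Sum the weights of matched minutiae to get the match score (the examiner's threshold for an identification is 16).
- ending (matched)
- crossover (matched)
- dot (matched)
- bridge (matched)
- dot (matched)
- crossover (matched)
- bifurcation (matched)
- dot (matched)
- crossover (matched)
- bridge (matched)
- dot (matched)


Weighted minutiae match score:
  ending: matched, +2 (running total 2)
  crossover: matched, +6 (running total 8)
  dot: matched, +5 (running total 13)
  bridge: matched, +4 (running total 17)
  dot: matched, +5 (running total 22)
  crossover: matched, +6 (running total 28)
  bifurcation: matched, +2 (running total 30)
  dot: matched, +5 (running total 35)
  crossover: matched, +6 (running total 41)
  bridge: matched, +4 (running total 45)
  dot: matched, +5 (running total 50)
Total score = 50
Threshold = 16; verdict = identification

50


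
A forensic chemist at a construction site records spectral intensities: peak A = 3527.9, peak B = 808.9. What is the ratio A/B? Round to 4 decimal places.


Spectral peak ratio:
Peak A = 3527.9 counts
Peak B = 808.9 counts
Ratio = 3527.9 / 808.9 = 4.3614

4.3614


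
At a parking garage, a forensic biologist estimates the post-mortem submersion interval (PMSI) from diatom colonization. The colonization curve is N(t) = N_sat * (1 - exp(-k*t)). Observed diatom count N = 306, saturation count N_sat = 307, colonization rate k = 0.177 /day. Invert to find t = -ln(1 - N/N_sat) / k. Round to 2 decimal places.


PMSI from diatom colonization curve:
N / N_sat = 306 / 307 = 0.996743
1 - N/N_sat = 0.003257
ln(1 - N/N_sat) = -5.726949
t = -ln(1 - N/N_sat) / k = -(-5.726949) / 0.177 = 32.36 days

32.36


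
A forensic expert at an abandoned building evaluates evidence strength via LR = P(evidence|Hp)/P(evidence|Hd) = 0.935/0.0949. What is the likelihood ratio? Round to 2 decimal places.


Likelihood ratio calculation:
LR = P(E|Hp) / P(E|Hd)
LR = 0.935 / 0.0949
LR = 9.85

9.85


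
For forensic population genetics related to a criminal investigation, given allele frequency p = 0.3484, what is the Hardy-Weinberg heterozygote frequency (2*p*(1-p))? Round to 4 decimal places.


Hardy-Weinberg heterozygote frequency:
q = 1 - p = 1 - 0.3484 = 0.6516
2pq = 2 * 0.3484 * 0.6516 = 0.4540

0.4540


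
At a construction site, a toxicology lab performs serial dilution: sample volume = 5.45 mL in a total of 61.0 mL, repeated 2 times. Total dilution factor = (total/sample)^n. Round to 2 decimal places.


Dilution factor calculation:
Single dilution = V_total / V_sample = 61.0 / 5.45 ≈ 11.192661
Number of dilutions = 2
Total DF = (61.0 / 5.45)^2 (full precision, rounded at the end) = 125.28

125.28


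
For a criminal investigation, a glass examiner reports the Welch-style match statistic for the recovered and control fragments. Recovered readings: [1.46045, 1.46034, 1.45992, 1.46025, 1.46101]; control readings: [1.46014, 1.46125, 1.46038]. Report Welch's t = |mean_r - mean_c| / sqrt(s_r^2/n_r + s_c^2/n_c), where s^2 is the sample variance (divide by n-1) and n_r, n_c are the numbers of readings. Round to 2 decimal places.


Welch's t-criterion for glass RI comparison:
Recovered mean = sum / n_r = 7.30197 / 5 = 1.460394
Control mean = sum / n_c = 4.38177 / 3 = 1.46059
Recovered sample variance s_r^2 = 1.5773e-07
Control sample variance s_c^2 = 3.411e-07
Welch SE (unpooled) = sqrt(s_r^2/n_r + s_c^2/n_c) = sqrt(3.1546e-08 + 1.137e-07) = sqrt(1.45246e-07) = 0.000381112
|mean_r - mean_c| = 0.000196
t = 0.000196 / 0.000381112 = 0.51

0.51


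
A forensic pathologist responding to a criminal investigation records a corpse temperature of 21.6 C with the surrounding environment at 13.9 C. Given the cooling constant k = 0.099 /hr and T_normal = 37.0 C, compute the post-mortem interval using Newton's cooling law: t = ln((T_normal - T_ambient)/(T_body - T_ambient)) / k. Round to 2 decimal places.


Using Newton's law of cooling:
t = ln((T_normal - T_ambient) / (T_body - T_ambient)) / k
T_normal - T_ambient = 23.1
T_body - T_ambient = 7.7
Ratio = 3
ln(ratio) = 1.098612
t = 1.098612 / 0.099 = 11.10 hours

11.10


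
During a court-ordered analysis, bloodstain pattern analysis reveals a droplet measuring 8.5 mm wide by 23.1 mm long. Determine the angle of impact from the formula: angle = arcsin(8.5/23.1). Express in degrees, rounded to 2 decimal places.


Blood spatter impact angle calculation:
width / length = 8.5 / 23.1 = 0.367965
angle = arcsin(0.367965)
angle = 21.59 degrees

21.59


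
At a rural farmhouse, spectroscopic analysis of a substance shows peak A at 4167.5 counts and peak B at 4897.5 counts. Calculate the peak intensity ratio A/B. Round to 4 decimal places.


Spectral peak ratio:
Peak A = 4167.5 counts
Peak B = 4897.5 counts
Ratio = 4167.5 / 4897.5 = 0.8509

0.8509


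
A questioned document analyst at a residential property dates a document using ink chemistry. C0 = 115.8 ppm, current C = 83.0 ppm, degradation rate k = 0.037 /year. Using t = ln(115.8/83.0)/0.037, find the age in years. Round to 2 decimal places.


Document age estimation:
C0/C = 115.8 / 83.0 = 1.395181
ln(C0/C) = 0.333024
t = 0.333024 / 0.037 = 9.00 years

9.00


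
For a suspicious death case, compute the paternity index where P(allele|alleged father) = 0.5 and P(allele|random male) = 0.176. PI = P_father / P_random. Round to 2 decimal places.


Paternity Index calculation:
PI = P(allele|father) / P(allele|random)
PI = 0.5 / 0.176
PI = 2.84

2.84


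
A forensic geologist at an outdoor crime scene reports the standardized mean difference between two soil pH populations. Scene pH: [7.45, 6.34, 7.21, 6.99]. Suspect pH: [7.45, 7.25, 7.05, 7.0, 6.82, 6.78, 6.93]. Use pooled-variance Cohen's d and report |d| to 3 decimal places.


Pooled-variance Cohen's d for soil pH comparison:
Scene mean = 27.99 / 4 = 6.9975
Suspect mean = 49.28 / 7 = 7.04
Scene sample variance s_s^2 = 0.227425
Suspect sample variance s_c^2 = 0.057
Pooled variance = ((n_s-1)*s_s^2 + (n_c-1)*s_c^2) / (n_s + n_c - 2) = 0.113808
Pooled SD = sqrt(0.113808) = 0.337354
Mean difference = -0.0425
|d| = |-0.0425| / 0.337354 = 0.126

0.126


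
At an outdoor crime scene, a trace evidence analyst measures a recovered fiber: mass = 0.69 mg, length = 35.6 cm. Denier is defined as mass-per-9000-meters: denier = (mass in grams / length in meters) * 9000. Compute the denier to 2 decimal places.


Denier calculation:
Mass in grams = 0.69 mg / 1000 = 0.00069 g
Length in meters = 35.6 cm / 100 = 0.356 m
Linear density = mass / length = 0.00069 / 0.356 = 0.0019382 g/m
Denier = (g/m) * 9000 = 0.0019382 * 9000 = 17.44

17.44


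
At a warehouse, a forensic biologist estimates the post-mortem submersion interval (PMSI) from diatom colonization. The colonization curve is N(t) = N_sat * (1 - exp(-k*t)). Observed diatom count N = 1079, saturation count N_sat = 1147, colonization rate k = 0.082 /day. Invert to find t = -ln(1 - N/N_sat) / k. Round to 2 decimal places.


PMSI from diatom colonization curve:
N / N_sat = 1079 / 1147 = 0.940715
1 - N/N_sat = 0.059285
ln(1 - N/N_sat) = -2.825399
t = -ln(1 - N/N_sat) / k = -(-2.825399) / 0.082 = 34.46 days

34.46


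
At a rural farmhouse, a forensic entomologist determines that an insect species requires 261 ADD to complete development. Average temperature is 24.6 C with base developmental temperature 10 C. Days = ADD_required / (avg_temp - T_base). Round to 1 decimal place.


Insect development time:
Effective temperature = avg_temp - T_base = 24.6 - 10 = 14.6 C
Days = ADD / effective_temp = 261 / 14.6 = 17.9 days

17.9


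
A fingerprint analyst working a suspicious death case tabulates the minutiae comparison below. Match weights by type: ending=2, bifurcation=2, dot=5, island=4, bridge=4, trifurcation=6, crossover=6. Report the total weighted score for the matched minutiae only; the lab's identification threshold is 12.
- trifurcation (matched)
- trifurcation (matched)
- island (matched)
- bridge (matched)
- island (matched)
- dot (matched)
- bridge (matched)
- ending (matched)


Weighted minutiae match score:
  trifurcation: matched, +6 (running total 6)
  trifurcation: matched, +6 (running total 12)
  island: matched, +4 (running total 16)
  bridge: matched, +4 (running total 20)
  island: matched, +4 (running total 24)
  dot: matched, +5 (running total 29)
  bridge: matched, +4 (running total 33)
  ending: matched, +2 (running total 35)
Total score = 35
Threshold = 12; verdict = identification

35


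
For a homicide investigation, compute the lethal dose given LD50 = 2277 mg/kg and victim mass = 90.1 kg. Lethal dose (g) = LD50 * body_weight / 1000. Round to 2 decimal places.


Lethal dose calculation:
Lethal dose = LD50 * body_weight / 1000
= 2277 * 90.1 / 1000
= 205157.7 / 1000
= 205.16 g

205.16


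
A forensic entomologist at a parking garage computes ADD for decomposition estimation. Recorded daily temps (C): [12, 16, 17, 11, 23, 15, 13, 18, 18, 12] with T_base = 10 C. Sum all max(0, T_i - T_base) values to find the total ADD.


Computing ADD day by day:
Day 1: max(0, 12 - 10) = 2
Day 2: max(0, 16 - 10) = 6
Day 3: max(0, 17 - 10) = 7
Day 4: max(0, 11 - 10) = 1
Day 5: max(0, 23 - 10) = 13
Day 6: max(0, 15 - 10) = 5
Day 7: max(0, 13 - 10) = 3
Day 8: max(0, 18 - 10) = 8
Day 9: max(0, 18 - 10) = 8
Day 10: max(0, 12 - 10) = 2
Total ADD = 55

55


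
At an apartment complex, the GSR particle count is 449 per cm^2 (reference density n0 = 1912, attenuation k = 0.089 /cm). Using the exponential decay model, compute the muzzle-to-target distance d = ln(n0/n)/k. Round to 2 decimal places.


GSR distance calculation:
n0/n = 1912 / 449 = 4.258352
ln(n0/n) = 1.448882
d = 1.448882 / 0.089 = 16.28 cm

16.28


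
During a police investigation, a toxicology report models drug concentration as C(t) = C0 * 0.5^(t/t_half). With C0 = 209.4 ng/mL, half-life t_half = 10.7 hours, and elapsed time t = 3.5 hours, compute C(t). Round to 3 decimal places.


Drug concentration decay:
Number of half-lives = t / t_half = 3.5 / 10.7 = 0.327103
Decay factor = 0.5^0.327103 = 0.79713556
C(t) = 209.4 * 0.79713556 = 166.920 ng/mL

166.920


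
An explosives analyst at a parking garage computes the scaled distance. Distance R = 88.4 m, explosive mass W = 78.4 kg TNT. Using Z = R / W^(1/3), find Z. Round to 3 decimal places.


Scaled distance calculation:
W^(1/3) = 78.4^(1/3) = 4.27995
Z = R / W^(1/3) = 88.4 / 4.27995
Z = 20.654 m/kg^(1/3)

20.654


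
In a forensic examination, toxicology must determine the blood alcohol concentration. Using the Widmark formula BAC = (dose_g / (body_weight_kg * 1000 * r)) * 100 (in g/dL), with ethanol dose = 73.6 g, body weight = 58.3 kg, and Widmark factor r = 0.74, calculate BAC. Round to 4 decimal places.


Applying the Widmark formula:
BAC = (dose_g / (body_wt * 1000 * r)) * 100
Denominator = 58.3 * 1000 * 0.74 = 43142
BAC = (73.6 / 43142) * 100
BAC = 0.1706 g/dL

0.1706


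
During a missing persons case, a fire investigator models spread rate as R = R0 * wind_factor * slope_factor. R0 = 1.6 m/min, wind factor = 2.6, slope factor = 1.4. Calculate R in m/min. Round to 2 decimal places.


Fire spread rate calculation:
R = R0 * wind_factor * slope_factor
= 1.6 * 2.6 * 1.4
= 4.16 * 1.4
= 5.82 m/min

5.82


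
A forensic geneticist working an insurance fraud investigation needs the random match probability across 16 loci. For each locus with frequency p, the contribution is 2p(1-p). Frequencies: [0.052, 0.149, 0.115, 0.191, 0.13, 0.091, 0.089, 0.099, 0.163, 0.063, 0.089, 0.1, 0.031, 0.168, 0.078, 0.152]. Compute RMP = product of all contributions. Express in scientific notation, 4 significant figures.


Computing RMP for 16 loci:
Locus 1: 2 * 0.052 * 0.948 = 0.098592
Locus 2: 2 * 0.149 * 0.851 = 0.253598
Locus 3: 2 * 0.115 * 0.885 = 0.20355
Locus 4: 2 * 0.191 * 0.809 = 0.309038
Locus 5: 2 * 0.13 * 0.87 = 0.2262
Locus 6: 2 * 0.091 * 0.909 = 0.165438
Locus 7: 2 * 0.089 * 0.911 = 0.162158
Locus 8: 2 * 0.099 * 0.901 = 0.178398
Locus 9: 2 * 0.163 * 0.837 = 0.272862
Locus 10: 2 * 0.063 * 0.937 = 0.118062
Locus 11: 2 * 0.089 * 0.911 = 0.162158
Locus 12: 2 * 0.1 * 0.9 = 0.18
Locus 13: 2 * 0.031 * 0.969 = 0.060078
Locus 14: 2 * 0.168 * 0.832 = 0.279552
Locus 15: 2 * 0.078 * 0.922 = 0.143832
Locus 16: 2 * 0.152 * 0.848 = 0.257792
RMP = 9.970e-13

9.970e-13


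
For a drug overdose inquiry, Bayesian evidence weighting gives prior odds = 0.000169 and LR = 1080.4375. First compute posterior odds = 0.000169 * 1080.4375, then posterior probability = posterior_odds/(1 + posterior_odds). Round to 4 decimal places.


Bayesian evidence evaluation:
Posterior odds = prior_odds * LR = 0.000169 * 1080.4375 = 0.1825939
Posterior probability = posterior_odds / (1 + posterior_odds)
= 0.1825939 / (1 + 0.1825939)
= 0.1825939 / 1.1825939
= 0.1544

0.1544


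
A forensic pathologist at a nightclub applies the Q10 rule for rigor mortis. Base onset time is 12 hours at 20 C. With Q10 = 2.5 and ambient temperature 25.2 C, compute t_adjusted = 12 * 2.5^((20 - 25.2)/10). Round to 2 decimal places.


Rigor mortis time adjustment:
Exponent = (T_ref - T_actual) / 10 = (20 - 25.2) / 10 = -0.52
Q10 factor = 2.5^-0.52 = 0.62097
t_adjusted = 12 * 0.62097 = 7.45 hours

7.45


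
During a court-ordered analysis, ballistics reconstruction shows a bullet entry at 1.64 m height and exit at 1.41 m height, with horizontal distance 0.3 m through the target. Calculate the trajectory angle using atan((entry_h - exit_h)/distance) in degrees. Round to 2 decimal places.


Bullet trajectory angle:
Height difference = 1.64 - 1.41 = 0.23 m
angle = atan(0.23 / 0.3)
angle = atan(0.766667)
angle = 37.48 degrees

37.48


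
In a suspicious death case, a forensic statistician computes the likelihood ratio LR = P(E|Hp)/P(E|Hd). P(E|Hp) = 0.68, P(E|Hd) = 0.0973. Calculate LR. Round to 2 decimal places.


Likelihood ratio calculation:
LR = P(E|Hp) / P(E|Hd)
LR = 0.68 / 0.0973
LR = 6.99

6.99


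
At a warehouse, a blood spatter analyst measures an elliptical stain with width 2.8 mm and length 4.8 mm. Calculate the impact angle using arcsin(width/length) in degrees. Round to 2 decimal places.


Blood spatter impact angle calculation:
width / length = 2.8 / 4.8 = 0.583333
angle = arcsin(0.583333)
angle = 35.69 degrees

35.69


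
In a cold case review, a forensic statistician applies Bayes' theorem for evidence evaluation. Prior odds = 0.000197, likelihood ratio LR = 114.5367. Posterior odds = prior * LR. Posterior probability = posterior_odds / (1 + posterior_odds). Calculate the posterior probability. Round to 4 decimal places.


Bayesian evidence evaluation:
Posterior odds = prior_odds * LR = 0.000197 * 114.5367 = 0.02256373
Posterior probability = posterior_odds / (1 + posterior_odds)
= 0.02256373 / (1 + 0.02256373)
= 0.02256373 / 1.02256373
= 0.0221

0.0221


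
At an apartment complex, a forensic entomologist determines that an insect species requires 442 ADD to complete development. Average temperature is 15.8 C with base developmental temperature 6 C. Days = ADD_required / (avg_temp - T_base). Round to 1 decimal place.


Insect development time:
Effective temperature = avg_temp - T_base = 15.8 - 6 = 9.8 C
Days = ADD / effective_temp = 442 / 9.8 = 45.1 days

45.1


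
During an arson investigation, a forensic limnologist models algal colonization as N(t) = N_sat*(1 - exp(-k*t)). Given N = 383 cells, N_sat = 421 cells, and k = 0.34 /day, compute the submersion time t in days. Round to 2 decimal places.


PMSI from diatom colonization curve:
N / N_sat = 383 / 421 = 0.909739
1 - N/N_sat = 0.090261
ln(1 - N/N_sat) = -2.40505
t = -ln(1 - N/N_sat) / k = -(-2.40505) / 0.34 = 7.07 days

7.07


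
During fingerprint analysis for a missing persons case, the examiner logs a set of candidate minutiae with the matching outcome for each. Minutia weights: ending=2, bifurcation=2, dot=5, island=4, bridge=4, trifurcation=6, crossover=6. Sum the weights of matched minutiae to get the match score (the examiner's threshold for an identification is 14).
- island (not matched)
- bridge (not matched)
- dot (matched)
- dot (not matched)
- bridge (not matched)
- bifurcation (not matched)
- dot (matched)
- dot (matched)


Weighted minutiae match score:
  island: not matched, +0
  bridge: not matched, +0
  dot: matched, +5 (running total 5)
  dot: not matched, +0
  bridge: not matched, +0
  bifurcation: not matched, +0
  dot: matched, +5 (running total 10)
  dot: matched, +5 (running total 15)
Total score = 15
Threshold = 14; verdict = identification

15


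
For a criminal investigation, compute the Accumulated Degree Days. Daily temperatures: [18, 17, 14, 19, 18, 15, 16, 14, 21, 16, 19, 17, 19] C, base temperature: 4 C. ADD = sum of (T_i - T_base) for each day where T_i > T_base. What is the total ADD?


Computing ADD day by day:
Day 1: max(0, 18 - 4) = 14
Day 2: max(0, 17 - 4) = 13
Day 3: max(0, 14 - 4) = 10
Day 4: max(0, 19 - 4) = 15
Day 5: max(0, 18 - 4) = 14
Day 6: max(0, 15 - 4) = 11
Day 7: max(0, 16 - 4) = 12
Day 8: max(0, 14 - 4) = 10
Day 9: max(0, 21 - 4) = 17
Day 10: max(0, 16 - 4) = 12
Day 11: max(0, 19 - 4) = 15
Day 12: max(0, 17 - 4) = 13
Day 13: max(0, 19 - 4) = 15
Total ADD = 171

171


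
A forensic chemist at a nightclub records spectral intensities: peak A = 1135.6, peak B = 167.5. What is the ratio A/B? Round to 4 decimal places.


Spectral peak ratio:
Peak A = 1135.6 counts
Peak B = 167.5 counts
Ratio = 1135.6 / 167.5 = 6.7797

6.7797


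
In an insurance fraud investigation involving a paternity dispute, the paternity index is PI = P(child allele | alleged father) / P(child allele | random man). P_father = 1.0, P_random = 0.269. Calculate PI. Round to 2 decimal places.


Paternity Index calculation:
PI = P(allele|father) / P(allele|random)
PI = 1.0 / 0.269
PI = 3.72

3.72


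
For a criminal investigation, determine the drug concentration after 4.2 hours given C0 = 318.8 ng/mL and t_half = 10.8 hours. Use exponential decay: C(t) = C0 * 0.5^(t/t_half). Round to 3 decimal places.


Drug concentration decay:
Number of half-lives = t / t_half = 4.2 / 10.8 = 0.388889
Decay factor = 0.5^0.388889 = 0.76371751
C(t) = 318.8 * 0.76371751 = 243.473 ng/mL

243.473


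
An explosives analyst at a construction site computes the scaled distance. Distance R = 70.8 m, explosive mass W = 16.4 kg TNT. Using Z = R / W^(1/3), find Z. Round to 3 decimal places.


Scaled distance calculation:
W^(1/3) = 16.4^(1/3) = 2.540668
Z = R / W^(1/3) = 70.8 / 2.540668
Z = 27.867 m/kg^(1/3)

27.867


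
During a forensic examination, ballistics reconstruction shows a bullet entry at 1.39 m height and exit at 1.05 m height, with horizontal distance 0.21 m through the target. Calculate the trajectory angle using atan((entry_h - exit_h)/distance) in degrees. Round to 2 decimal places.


Bullet trajectory angle:
Height difference = 1.39 - 1.05 = 0.34 m
angle = atan(0.34 / 0.21)
angle = atan(1.619048)
angle = 58.30 degrees

58.30


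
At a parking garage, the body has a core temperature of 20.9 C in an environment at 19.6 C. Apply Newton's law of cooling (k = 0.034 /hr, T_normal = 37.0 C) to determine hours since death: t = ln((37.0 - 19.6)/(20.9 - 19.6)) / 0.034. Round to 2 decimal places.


Using Newton's law of cooling:
t = ln((T_normal - T_ambient) / (T_body - T_ambient)) / k
T_normal - T_ambient = 17.4
T_body - T_ambient = 1.3
Ratio = 13.384615
ln(ratio) = 2.594106
t = 2.594106 / 0.034 = 76.30 hours

76.30


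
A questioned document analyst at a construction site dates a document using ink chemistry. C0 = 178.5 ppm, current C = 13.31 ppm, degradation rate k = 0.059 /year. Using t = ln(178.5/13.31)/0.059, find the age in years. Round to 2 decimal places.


Document age estimation:
C0/C = 178.5 / 13.31 = 13.410969
ln(C0/C) = 2.596073
t = 2.596073 / 0.059 = 44.00 years

44.00


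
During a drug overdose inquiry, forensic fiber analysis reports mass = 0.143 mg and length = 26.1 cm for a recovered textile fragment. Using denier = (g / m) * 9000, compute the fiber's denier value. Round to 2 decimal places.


Denier calculation:
Mass in grams = 0.143 mg / 1000 = 0.000143 g
Length in meters = 26.1 cm / 100 = 0.261 m
Linear density = mass / length = 0.000143 / 0.261 = 0.00054789 g/m
Denier = (g/m) * 9000 = 0.00054789 * 9000 = 4.93

4.93


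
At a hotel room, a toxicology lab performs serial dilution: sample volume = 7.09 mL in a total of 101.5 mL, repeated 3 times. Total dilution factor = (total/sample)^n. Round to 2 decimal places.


Dilution factor calculation:
Single dilution = V_total / V_sample = 101.5 / 7.09 ≈ 14.315938
Number of dilutions = 3
Total DF = (101.5 / 7.09)^3 (full precision, rounded at the end) = 2934.00

2934.00


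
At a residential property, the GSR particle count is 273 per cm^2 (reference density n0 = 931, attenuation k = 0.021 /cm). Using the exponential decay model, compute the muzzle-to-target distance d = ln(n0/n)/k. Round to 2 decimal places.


GSR distance calculation:
n0/n = 931 / 273 = 3.410256
ln(n0/n) = 1.226787
d = 1.226787 / 0.021 = 58.42 cm

58.42


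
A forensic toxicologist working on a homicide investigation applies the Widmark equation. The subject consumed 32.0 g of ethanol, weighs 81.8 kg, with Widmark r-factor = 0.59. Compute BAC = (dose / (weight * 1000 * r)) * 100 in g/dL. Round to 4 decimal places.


Applying the Widmark formula:
BAC = (dose_g / (body_wt * 1000 * r)) * 100
Denominator = 81.8 * 1000 * 0.59 = 48262
BAC = (32.0 / 48262) * 100
BAC = 0.0663 g/dL

0.0663


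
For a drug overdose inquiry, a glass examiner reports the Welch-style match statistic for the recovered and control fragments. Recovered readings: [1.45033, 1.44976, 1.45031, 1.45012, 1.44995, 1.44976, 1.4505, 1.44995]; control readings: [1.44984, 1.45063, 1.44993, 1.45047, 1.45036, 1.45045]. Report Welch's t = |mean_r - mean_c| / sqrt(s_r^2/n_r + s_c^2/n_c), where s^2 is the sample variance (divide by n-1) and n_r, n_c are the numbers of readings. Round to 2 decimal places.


Welch's t-criterion for glass RI comparison:
Recovered mean = sum / n_r = 11.60068 / 8 = 1.450085
Control mean = sum / n_c = 8.70168 / 6 = 1.45028
Recovered sample variance s_r^2 = 7.59714e-08
Control sample variance s_c^2 = 1.02e-07
Welch SE (unpooled) = sqrt(s_r^2/n_r + s_c^2/n_c) = sqrt(9.49643e-09 + 1.7e-08) = sqrt(2.64964e-08) = 0.000162777
|mean_r - mean_c| = 0.000195
t = 0.000195 / 0.000162777 = 1.20

1.20


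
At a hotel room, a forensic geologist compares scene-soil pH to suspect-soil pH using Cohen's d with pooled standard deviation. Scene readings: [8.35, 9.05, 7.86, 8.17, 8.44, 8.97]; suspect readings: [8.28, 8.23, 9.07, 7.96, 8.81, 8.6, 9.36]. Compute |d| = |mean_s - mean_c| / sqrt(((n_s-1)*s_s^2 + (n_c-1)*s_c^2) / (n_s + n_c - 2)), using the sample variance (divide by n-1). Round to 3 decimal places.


Pooled-variance Cohen's d for soil pH comparison:
Scene mean = 50.84 / 6 = 8.473333
Suspect mean = 60.31 / 7 = 8.615714
Scene sample variance s_s^2 = 0.212747
Suspect sample variance s_c^2 = 0.248295
Pooled variance = ((n_s-1)*s_s^2 + (n_c-1)*s_c^2) / (n_s + n_c - 2) = 0.232137
Pooled SD = sqrt(0.232137) = 0.481806
Mean difference = -0.142381
|d| = |-0.142381| / 0.481806 = 0.296

0.296


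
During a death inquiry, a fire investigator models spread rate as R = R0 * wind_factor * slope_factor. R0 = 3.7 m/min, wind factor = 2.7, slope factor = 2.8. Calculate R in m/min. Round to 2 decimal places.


Fire spread rate calculation:
R = R0 * wind_factor * slope_factor
= 3.7 * 2.7 * 2.8
= 9.99 * 2.8
= 27.97 m/min

27.97


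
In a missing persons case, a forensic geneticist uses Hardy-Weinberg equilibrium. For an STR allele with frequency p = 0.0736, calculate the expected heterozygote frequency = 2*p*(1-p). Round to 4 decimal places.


Hardy-Weinberg heterozygote frequency:
q = 1 - p = 1 - 0.0736 = 0.9264
2pq = 2 * 0.0736 * 0.9264 = 0.1364

0.1364


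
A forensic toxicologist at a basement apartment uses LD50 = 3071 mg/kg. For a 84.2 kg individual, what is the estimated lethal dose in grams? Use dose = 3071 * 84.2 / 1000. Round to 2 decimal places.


Lethal dose calculation:
Lethal dose = LD50 * body_weight / 1000
= 3071 * 84.2 / 1000
= 258578.2 / 1000
= 258.58 g

258.58


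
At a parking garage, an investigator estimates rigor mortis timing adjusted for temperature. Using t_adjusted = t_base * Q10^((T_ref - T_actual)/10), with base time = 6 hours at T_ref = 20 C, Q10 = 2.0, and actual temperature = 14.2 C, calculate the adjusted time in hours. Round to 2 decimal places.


Rigor mortis time adjustment:
Exponent = (T_ref - T_actual) / 10 = (20 - 14.2) / 10 = 0.58
Q10 factor = 2.0^0.58 = 1.49485
t_adjusted = 6 * 1.49485 = 8.97 hours

8.97


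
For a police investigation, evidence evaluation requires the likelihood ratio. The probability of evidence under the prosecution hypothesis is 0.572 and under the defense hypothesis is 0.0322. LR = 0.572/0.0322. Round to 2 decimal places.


Likelihood ratio calculation:
LR = P(E|Hp) / P(E|Hd)
LR = 0.572 / 0.0322
LR = 17.76

17.76


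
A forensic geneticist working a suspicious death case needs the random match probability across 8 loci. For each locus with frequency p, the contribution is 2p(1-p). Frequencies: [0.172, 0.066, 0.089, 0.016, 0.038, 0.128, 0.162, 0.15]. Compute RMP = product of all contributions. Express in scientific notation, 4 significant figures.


Computing RMP for 8 loci:
Locus 1: 2 * 0.172 * 0.828 = 0.284832
Locus 2: 2 * 0.066 * 0.934 = 0.123288
Locus 3: 2 * 0.089 * 0.911 = 0.162158
Locus 4: 2 * 0.016 * 0.984 = 0.031488
Locus 5: 2 * 0.038 * 0.962 = 0.073112
Locus 6: 2 * 0.128 * 0.872 = 0.223232
Locus 7: 2 * 0.162 * 0.838 = 0.271512
Locus 8: 2 * 0.15 * 0.85 = 0.255
RMP = 2.026e-07

2.026e-07


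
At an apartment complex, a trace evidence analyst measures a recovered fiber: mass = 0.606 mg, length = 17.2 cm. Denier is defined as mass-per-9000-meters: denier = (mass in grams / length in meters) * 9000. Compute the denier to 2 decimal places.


Denier calculation:
Mass in grams = 0.606 mg / 1000 = 0.000606 g
Length in meters = 17.2 cm / 100 = 0.172 m
Linear density = mass / length = 0.000606 / 0.172 = 0.00352326 g/m
Denier = (g/m) * 9000 = 0.00352326 * 9000 = 31.71

31.71


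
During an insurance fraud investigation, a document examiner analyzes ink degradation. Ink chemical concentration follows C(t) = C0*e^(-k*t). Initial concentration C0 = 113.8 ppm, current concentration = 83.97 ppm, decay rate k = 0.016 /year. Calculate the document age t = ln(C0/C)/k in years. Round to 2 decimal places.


Document age estimation:
C0/C = 113.8 / 83.97 = 1.355246
ln(C0/C) = 0.303983
t = 0.303983 / 0.016 = 19.00 years

19.00


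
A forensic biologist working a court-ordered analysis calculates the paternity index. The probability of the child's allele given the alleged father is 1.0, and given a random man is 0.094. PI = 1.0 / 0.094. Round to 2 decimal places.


Paternity Index calculation:
PI = P(allele|father) / P(allele|random)
PI = 1.0 / 0.094
PI = 10.64

10.64


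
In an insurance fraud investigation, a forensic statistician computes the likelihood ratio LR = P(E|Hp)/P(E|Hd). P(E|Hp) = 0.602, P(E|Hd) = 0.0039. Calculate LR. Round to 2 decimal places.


Likelihood ratio calculation:
LR = P(E|Hp) / P(E|Hd)
LR = 0.602 / 0.0039
LR = 154.36

154.36


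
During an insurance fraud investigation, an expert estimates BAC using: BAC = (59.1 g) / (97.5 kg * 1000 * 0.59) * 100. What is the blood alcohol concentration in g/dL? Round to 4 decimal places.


Applying the Widmark formula:
BAC = (dose_g / (body_wt * 1000 * r)) * 100
Denominator = 97.5 * 1000 * 0.59 = 57525
BAC = (59.1 / 57525) * 100
BAC = 0.1027 g/dL

0.1027


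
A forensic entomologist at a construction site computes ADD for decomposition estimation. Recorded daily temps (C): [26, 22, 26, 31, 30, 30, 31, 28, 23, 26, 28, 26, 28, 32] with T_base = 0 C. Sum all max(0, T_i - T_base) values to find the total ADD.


Computing ADD day by day:
Day 1: max(0, 26 - 0) = 26
Day 2: max(0, 22 - 0) = 22
Day 3: max(0, 26 - 0) = 26
Day 4: max(0, 31 - 0) = 31
Day 5: max(0, 30 - 0) = 30
Day 6: max(0, 30 - 0) = 30
Day 7: max(0, 31 - 0) = 31
Day 8: max(0, 28 - 0) = 28
Day 9: max(0, 23 - 0) = 23
Day 10: max(0, 26 - 0) = 26
Day 11: max(0, 28 - 0) = 28
Day 12: max(0, 26 - 0) = 26
Day 13: max(0, 28 - 0) = 28
Day 14: max(0, 32 - 0) = 32
Total ADD = 387

387


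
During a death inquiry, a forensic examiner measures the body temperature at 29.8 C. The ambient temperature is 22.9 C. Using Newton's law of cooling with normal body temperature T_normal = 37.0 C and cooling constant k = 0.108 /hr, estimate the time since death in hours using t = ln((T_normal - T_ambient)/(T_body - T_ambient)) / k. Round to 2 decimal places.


Using Newton's law of cooling:
t = ln((T_normal - T_ambient) / (T_body - T_ambient)) / k
T_normal - T_ambient = 14.1
T_body - T_ambient = 6.9
Ratio = 2.043478
ln(ratio) = 0.714653
t = 0.714653 / 0.108 = 6.62 hours

6.62


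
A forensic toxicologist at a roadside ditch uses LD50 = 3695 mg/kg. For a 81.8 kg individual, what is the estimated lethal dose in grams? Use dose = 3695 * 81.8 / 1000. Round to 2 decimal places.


Lethal dose calculation:
Lethal dose = LD50 * body_weight / 1000
= 3695 * 81.8 / 1000
= 302251 / 1000
= 302.25 g

302.25


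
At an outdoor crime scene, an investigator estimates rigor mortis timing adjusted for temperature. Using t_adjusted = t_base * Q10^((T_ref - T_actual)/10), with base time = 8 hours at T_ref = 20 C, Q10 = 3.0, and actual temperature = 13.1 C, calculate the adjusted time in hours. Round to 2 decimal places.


Rigor mortis time adjustment:
Exponent = (T_ref - T_actual) / 10 = (20 - 13.1) / 10 = 0.69
Q10 factor = 3.0^0.69 = 2.13409
t_adjusted = 8 * 2.13409 = 17.07 hours

17.07


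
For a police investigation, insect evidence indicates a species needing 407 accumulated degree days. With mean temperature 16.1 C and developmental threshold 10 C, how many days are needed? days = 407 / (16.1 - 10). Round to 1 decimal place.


Insect development time:
Effective temperature = avg_temp - T_base = 16.1 - 10 = 6.1 C
Days = ADD / effective_temp = 407 / 6.1 = 66.7 days

66.7


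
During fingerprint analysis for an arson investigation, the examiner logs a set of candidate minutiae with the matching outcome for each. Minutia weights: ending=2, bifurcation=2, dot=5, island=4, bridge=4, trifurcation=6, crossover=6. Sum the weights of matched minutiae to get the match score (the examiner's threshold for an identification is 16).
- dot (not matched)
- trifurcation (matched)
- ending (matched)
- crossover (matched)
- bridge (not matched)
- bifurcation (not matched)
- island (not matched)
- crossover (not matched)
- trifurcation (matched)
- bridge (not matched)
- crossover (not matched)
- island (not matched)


Weighted minutiae match score:
  dot: not matched, +0
  trifurcation: matched, +6 (running total 6)
  ending: matched, +2 (running total 8)
  crossover: matched, +6 (running total 14)
  bridge: not matched, +0
  bifurcation: not matched, +0
  island: not matched, +0
  crossover: not matched, +0
  trifurcation: matched, +6 (running total 20)
  bridge: not matched, +0
  crossover: not matched, +0
  island: not matched, +0
Total score = 20
Threshold = 16; verdict = identification

20


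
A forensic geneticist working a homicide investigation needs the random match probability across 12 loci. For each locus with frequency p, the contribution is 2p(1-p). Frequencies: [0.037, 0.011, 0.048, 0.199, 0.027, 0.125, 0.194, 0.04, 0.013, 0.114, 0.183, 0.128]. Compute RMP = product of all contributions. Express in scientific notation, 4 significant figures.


Computing RMP for 12 loci:
Locus 1: 2 * 0.037 * 0.963 = 0.071262
Locus 2: 2 * 0.011 * 0.989 = 0.021758
Locus 3: 2 * 0.048 * 0.952 = 0.091392
Locus 4: 2 * 0.199 * 0.801 = 0.318798
Locus 5: 2 * 0.027 * 0.973 = 0.052542
Locus 6: 2 * 0.125 * 0.875 = 0.21875
Locus 7: 2 * 0.194 * 0.806 = 0.312728
Locus 8: 2 * 0.04 * 0.96 = 0.0768
Locus 9: 2 * 0.013 * 0.987 = 0.025662
Locus 10: 2 * 0.114 * 0.886 = 0.202008
Locus 11: 2 * 0.183 * 0.817 = 0.299022
Locus 12: 2 * 0.128 * 0.872 = 0.223232
RMP = 4.315e-12

4.315e-12


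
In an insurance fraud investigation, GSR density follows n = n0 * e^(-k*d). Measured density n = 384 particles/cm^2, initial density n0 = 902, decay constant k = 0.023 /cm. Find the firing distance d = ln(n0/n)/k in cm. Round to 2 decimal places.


GSR distance calculation:
n0/n = 902 / 384 = 2.348958
ln(n0/n) = 0.853972
d = 0.853972 / 0.023 = 37.13 cm

37.13


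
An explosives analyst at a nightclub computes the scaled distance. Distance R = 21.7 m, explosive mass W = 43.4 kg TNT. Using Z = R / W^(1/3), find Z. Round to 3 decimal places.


Scaled distance calculation:
W^(1/3) = 43.4^(1/3) = 3.514228
Z = R / W^(1/3) = 21.7 / 3.514228
Z = 6.175 m/kg^(1/3)

6.175


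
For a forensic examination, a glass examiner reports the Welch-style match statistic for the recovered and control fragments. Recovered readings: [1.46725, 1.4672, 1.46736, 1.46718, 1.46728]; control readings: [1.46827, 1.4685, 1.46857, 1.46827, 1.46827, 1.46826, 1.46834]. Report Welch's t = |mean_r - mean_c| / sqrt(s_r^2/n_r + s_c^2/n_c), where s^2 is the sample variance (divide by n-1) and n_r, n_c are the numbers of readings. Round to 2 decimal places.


Welch's t-criterion for glass RI comparison:
Recovered mean = sum / n_r = 7.33627 / 5 = 1.467254
Control mean = sum / n_c = 10.27848 / 7 = 1.4683543
Recovered sample variance s_r^2 = 5.08e-09
Control sample variance s_c^2 = 1.63619e-08
Welch SE (unpooled) = sqrt(s_r^2/n_r + s_c^2/n_c) = sqrt(1.016e-09 + 2.33741e-09) = sqrt(3.35341e-09) = 5.79086e-05
|mean_r - mean_c| = 0.00110029
t = 0.00110029 / 5.79086e-05 = 19.00

19.00


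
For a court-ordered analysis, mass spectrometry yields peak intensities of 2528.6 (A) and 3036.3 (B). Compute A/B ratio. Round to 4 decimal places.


Spectral peak ratio:
Peak A = 2528.6 counts
Peak B = 3036.3 counts
Ratio = 2528.6 / 3036.3 = 0.8328

0.8328


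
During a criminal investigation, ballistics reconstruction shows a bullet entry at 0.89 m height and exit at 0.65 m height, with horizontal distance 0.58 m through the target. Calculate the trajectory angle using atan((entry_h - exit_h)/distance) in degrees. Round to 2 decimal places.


Bullet trajectory angle:
Height difference = 0.89 - 0.65 = 0.24 m
angle = atan(0.24 / 0.58)
angle = atan(0.413793)
angle = 22.48 degrees

22.48


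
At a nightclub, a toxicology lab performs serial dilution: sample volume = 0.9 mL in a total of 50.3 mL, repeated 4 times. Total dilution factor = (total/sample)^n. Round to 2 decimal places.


Dilution factor calculation:
Single dilution = V_total / V_sample = 50.3 / 0.9 ≈ 55.888889
Number of dilutions = 4
Total DF = (50.3 / 0.9)^4 (full precision, rounded at the end) = 9756676.43

9756676.43


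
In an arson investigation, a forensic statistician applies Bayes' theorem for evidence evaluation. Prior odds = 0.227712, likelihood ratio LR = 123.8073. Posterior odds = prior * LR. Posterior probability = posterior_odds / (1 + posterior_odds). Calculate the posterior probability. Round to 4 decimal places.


Bayesian evidence evaluation:
Posterior odds = prior_odds * LR = 0.227712 * 123.8073 = 28.19241
Posterior probability = posterior_odds / (1 + posterior_odds)
= 28.19241 / (1 + 28.19241)
= 28.19241 / 29.19241
= 0.9657

0.9657
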